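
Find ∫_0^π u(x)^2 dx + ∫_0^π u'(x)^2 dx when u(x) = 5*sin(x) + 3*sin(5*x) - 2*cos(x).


||u||_{H^1(0,π)}^2 = 146*π

u'(x) = 2*sin(x) + 5*cos(x) + 15*cos(5*x).
Expand u² and (u')² and integrate term by term on (0, π), using: for integers n ≥ 1, ∫_0^π sin²(nx) dx = ∫_0^π cos²(nx) dx = π/2; for n ≠ n', ∫_0^π sin(nx)sin(n'x) dx = ∫_0^π cos(nx)cos(n'x) dx = 0; and by product-to-sum, ∫_0^π sin(nx)cos(n'x) dx = ½∫_0^π [sin((n+n')x) + sin((n−n')x)] dx, which is 0 when n+n' is even and 2n/(n²−n'²) when n+n' is odd (it need not vanish on (0, π)).
  u² squared terms: (-2)²·∫cos(x)² dx = 4·π/2 = 2*π;  (3)²·∫sin(5x)² dx = 9·π/2 = 9*π/2;  (5)²·∫sin(x)² dx = 25·π/2 = 25*π/2.
  u² cross terms: 2·(-2)·(3)·∫cos(x)·sin(5x) dx = -12·(0) = 0;  2·(-2)·(5)·∫cos(x)·sin(x) dx = -20·(0) = 0;  2·(3)·(5)·∫sin(5x)·sin(x) dx = 30·(0) = 0.
  So ∫_0^π u² dx = 2*π + 9*π/2 + 25*π/2 + 0 + 0 + 0 = 19*π.
  (u')² squared terms: (2)²·∫sin(x)² dx = 4·π/2 = 2*π;  (5)²·∫cos(x)² dx = 25·π/2 = 25*π/2;  (15)²·∫cos(5x)² dx = 225·π/2 = 225*π/2.
  (u')² cross terms: 2·(2)·(5)·∫sin(x)·cos(x) dx = 20·(0) = 0;  2·(2)·(15)·∫sin(x)·cos(5x) dx = 60·(0) = 0;  2·(5)·(15)·∫cos(x)·cos(5x) dx = 150·(0) = 0.
  So ∫_0^π (u')² dx = 2*π + 25*π/2 + 225*π/2 + 0 + 0 + 0 = 127*π.
||u||_{H^1}^2 = (19*π) + (127*π) = 146*π.


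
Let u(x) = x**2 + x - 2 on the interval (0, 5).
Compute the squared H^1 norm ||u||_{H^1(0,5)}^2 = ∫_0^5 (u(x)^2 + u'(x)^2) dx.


||u||_{H^1}^2 = 6025/6

The H^1 norm (squared) on an interval (0, L) is
  ||u||_{H^1}^2 = ∫_0^L u(x)^2 dx + ∫_0^L u'(x)^2 dx.
Compute u'(x) = 2*x + 1.
Then u(x)^2 = x**4 + 2*x**3 - 3*x**2 - 4*x + 4 and u'(x)^2 = 4*x**2 + 4*x + 1.
Integrate each monomial from 0 to 5 using ∫_0^5 c·x^n dx = c·5^(n+1)/(n+1):
  ∫_0^5 u(x)^2 dx = ∫_0^5 (x^4 + 2*x^3 - 3*x^2 - 4*x + 4) dx. Term by term:
    ∫_0^5 x^4 dx = 625;  ∫_0^5 2*x^3 dx = 625/2;  ∫_0^5 -3*x^2 dx = -125;
    ∫_0^5 -4*x dx = -50;  ∫_0^5 4 dx = 20.
  Sum: 625 + 625/2 − 125 − 50 + 20 = 1565/2.
  ∫_0^5 u'(x)^2 dx = ∫_0^5 (4*x^2 + 4*x + 1) dx. Term by term:
    ∫_0^5 4*x^2 dx = 500/3;  ∫_0^5 4*x dx = 50;  ∫_0^5 1 dx = 5.
  Sum: 500/3 + 50 + 5 = 665/3.
Adding: ||u||_{H^1}^2 = 1565/2 + 665/3 = 6025/6.


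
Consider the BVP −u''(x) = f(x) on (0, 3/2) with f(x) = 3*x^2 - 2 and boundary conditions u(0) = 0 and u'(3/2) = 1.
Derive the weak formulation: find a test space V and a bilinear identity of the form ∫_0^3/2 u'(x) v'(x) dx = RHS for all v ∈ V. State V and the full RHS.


V = {v ∈ H^1(0, 3/2) : v(0) = 0} (test functions vanish at x = 0 where u is specified); weak form: ∫_0^3/2 u'v' dx = ∫_0^3/2 (3*x^2 - 2) v dx + v(3/2) for all v ∈ V.

Multiply both sides by a test function v and integrate from 0 to 3/2:
  ∫_0^3/2 −u''(x) v(x) dx = ∫_0^3/2 f(x) v(x) dx.
Integrate the LHS by parts once:
  ∫_0^3/2 −u'' v dx = −[u'(x) v(x)]_0^3/2 + ∫_0^3/2 u'(x) v'(x) dx.
Thus ∫_0^3/2 u'(x) v'(x) dx = ∫_0^3/2 f(x) v(x) dx + [u'(x) v(x)]_0^3/2.
Choose V so that boundary terms are either known or forced to vanish.
Mixed BC: u(0) = 0 (Dirichlet) and u'(3/2) = 1 (Neumann). Define V = {v ∈ H^1(0, 3/2) : v(0) = 0}. Then [u' v]_0^3/2 = u'(3/2)·v(3/2) − u'(0)·0 = v(3/2).
Weak formulation: find u (satisfying any essential BC) such that ∫_0^3/2 u'(x) v'(x) dx = ∫_0^3/2 f v dx + v(3/2) for all v ∈ V (Dirichlet at 0 absorbed into V; Neumann datum at x = 3/2 contributes the boundary term).
Substituting f(x) = 3*x^2 - 2, the right-hand side is ∫_0^3/2 (3*x^2 - 2) v dx + v(3/2).


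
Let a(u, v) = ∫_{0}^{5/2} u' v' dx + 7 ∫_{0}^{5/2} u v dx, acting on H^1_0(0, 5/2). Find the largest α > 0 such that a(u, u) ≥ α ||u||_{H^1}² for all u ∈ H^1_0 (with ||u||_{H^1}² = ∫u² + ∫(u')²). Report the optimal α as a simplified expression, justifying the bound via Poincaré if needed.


α = 1

Coercivity of a(·,·) on H^1_0(0, 5/2) means a(u, u) ≥ α ||u||_{H^1}² for every u ∈ H^1_0.
The interval has length L = 5/2, and Poincaré/coercivity depend only on L. Here a(u, u) = ∫(u')² + (7)·∫u².
Here c = 7 ≥ 1, so a(u,u) = ∫(u')² + c∫u² ≥ ∫(u')² + ∫u² = ||u||_{H^1}², i.e. α = 1 works. No larger α is possible: a(u,u) ≥ α||u||_{H^1}² means (1−α)∫(u')² ≥ (α−c)∫u², and for the modes u_n = sin(nπ(x−x₀)/L) (x₀ the left endpoint) one has ∫u_n²/∫(u_n')² = (L/(nπ))² → 0, so a(u_n,u_n)/||u_n||_{H^1}² → 1. Hence the optimal constant is α = 1.
Therefore α = 1.


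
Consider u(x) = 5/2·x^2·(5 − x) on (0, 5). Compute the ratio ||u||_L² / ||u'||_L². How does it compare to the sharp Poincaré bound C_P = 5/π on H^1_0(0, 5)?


||u||_L² / ||u'||_L² = 5*sqrt(14)/14 < C_P = 5/π.

u(x) = 5/2·x^2·(5 − x), so u'(x) = 5*x*(10 - 3*x)/2.
u(x) = 5/2·x^2·(5 − x) vanishes at x = 0 and x = 5, so u ∈ H^1_0(0, 5). Differentiate via the product rule and integrate the resulting polynomials term by term.
  ∫_0^5 u² dx = ∫_0^5 (25*x^6/4 - 125*x^5/2 + 625*x^4/4) dx. Term by term:
    ∫_0^5 25*x^6/4 dx = 1953125/28;  ∫_0^5 -125*x^5/2 dx = -1953125/12;  ∫_0^5 625*x^4/4 dx = 390625/4.
  Sum: 1953125/28 − 1953125/12 + 390625/4 = 390625/84.
  ∫_0^5 (u')² dx = ∫_0^5 (225*x^4/4 - 375*x^3 + 625*x^2) dx. Term by term:
    ∫_0^5 225*x^4/4 dx = 140625/4;  ∫_0^5 -375*x^3 dx = -234375/4;  ∫_0^5 625*x^2 dx = 78125/3.
  Sum: 140625/4 − 234375/4 + 78125/3 = 15625/6.
∫_0^5 u² dx = 390625/84, so ||u||_L² = 625*sqrt(21)/42.
∫_0^5 (u')² dx = 15625/6, so ||u'||_L² = 125*sqrt(6)/6.
Ratio ||u||_L² / ||u'||_L² = 5*sqrt(14)/14.
Sharp Poincaré constant on H^1_0(0, 5) is C_P = L/π = 5/π, achieved by sin(π/5·x).
A polynomial bump cannot attain the sharp Poincaré constant (only the first sine eigenfunction does), so the ratio is strictly less than C_P, consistent with ||u||_L² ≤ C_P ||u'||_L².


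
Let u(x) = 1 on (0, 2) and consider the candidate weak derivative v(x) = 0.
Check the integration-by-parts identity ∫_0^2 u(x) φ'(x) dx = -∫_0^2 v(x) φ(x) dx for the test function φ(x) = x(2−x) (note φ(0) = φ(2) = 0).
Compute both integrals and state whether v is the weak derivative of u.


LHS = 0, RHS = 0. Yes, v = u' weakly.

u(x) = 1, classical derivative u'(x) = 0.
φ(x) = x(2−x), so φ'(x) = 2 - 2*x.
Note φ(0) = φ(2) = 0, so the boundary term u·φ vanishes.
LHS = ∫_0^2 u(x) φ'(x) dx = ∫_0^2 (2 - 2*x) dx. Term by term:
  ∫_0^2 -2*x dx = -4;  ∫_0^2 2 dx = 4.
Sum: -4 + 4 = 0.
So LHS = 0.
∫_0^2 v(x) φ(x) dx = ∫_0^2 (0) dx. Term by term:
  ∫_0^2 0 dx = 0.
So RHS = -∫_0^2 v(x) φ(x) dx = 0.
LHS = RHS, so the identity holds for this test φ.
Moreover u is smooth here and v(x) = u'(x) = 0 pointwise, so the identity holds for every test function. Hence v is the weak derivative of u.


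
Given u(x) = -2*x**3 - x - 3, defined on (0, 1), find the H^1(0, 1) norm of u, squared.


||u||_{H^1}^2 = 607/21

The H^1 norm (squared) on an interval (0, L) is
  ||u||_{H^1}^2 = ∫_0^L u(x)^2 dx + ∫_0^L u'(x)^2 dx.
Compute u'(x) = -6*x**2 - 1.
Then u(x)^2 = 4*x**6 + 4*x**4 + 12*x**3 + x**2 + 6*x + 9 and u'(x)^2 = 36*x**4 + 12*x**2 + 1.
Integrate each monomial from 0 to 1 using ∫_0^1 c·x^n dx = c·1^(n+1)/(n+1):
  ∫_0^1 u(x)^2 dx = ∫_0^1 (4*x^6 + 4*x^4 + 12*x^3 + x^2 + 6*x + 9) dx. Term by term:
    ∫_0^1 4*x^6 dx = 4/7;  ∫_0^1 4*x^4 dx = 4/5;  ∫_0^1 12*x^3 dx = 3;
    ∫_0^1 x^2 dx = 1/3;  ∫_0^1 6*x dx = 3;  ∫_0^1 9 dx = 9.
  Sum: 4/7 + 4/5 + 3 + 1/3 + 3 + 9 = 1754/105.
  ∫_0^1 u'(x)^2 dx = ∫_0^1 (36*x^4 + 12*x^2 + 1) dx. Term by term:
    ∫_0^1 36*x^4 dx = 36/5;  ∫_0^1 12*x^2 dx = 4;  ∫_0^1 1 dx = 1.
  Sum: 36/5 + 4 + 1 = 61/5.
Adding: ||u||_{H^1}^2 = 1754/105 + 61/5 = 607/21.


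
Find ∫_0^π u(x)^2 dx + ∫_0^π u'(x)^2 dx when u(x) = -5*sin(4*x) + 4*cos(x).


||u||_{H^1(0,π)}^2 = -128/3 + 457*π/2

u'(x) = -4*sin(x) - 20*cos(4*x).
Expand u² and (u')² and integrate term by term on (0, π), using: for integers n ≥ 1, ∫_0^π sin²(nx) dx = ∫_0^π cos²(nx) dx = π/2; for n ≠ n', ∫_0^π sin(nx)sin(n'x) dx = ∫_0^π cos(nx)cos(n'x) dx = 0; and by product-to-sum, ∫_0^π sin(nx)cos(n'x) dx = ½∫_0^π [sin((n+n')x) + sin((n−n')x)] dx, which is 0 when n+n' is even and 2n/(n²−n'²) when n+n' is odd (it need not vanish on (0, π)).
  u² squared terms: (-5)²·∫sin(4x)² dx = 25·π/2 = 25*π/2;  (4)²·∫cos(x)² dx = 16·π/2 = 8*π.
  u² cross terms: 2·(-5)·(4)·∫sin(4x)·cos(x) dx = -40·(8/15) = -64/3.
  So ∫_0^π u² dx = 25*π/2 + 8*π − 64/3 = -64/3 + 41*π/2.
  (u')² squared terms: (-20)²·∫cos(4x)² dx = 400·π/2 = 200*π;  (-4)²·∫sin(x)² dx = 16·π/2 = 8*π.
  (u')² cross terms: 2·(-20)·(-4)·∫cos(4x)·sin(x) dx = 160·(-2/15) = -64/3.
  So ∫_0^π (u')² dx = 200*π + 8*π − 64/3 = -64/3 + 208*π.
||u||_{H^1}^2 = (-64/3 + 41*π/2) + (-64/3 + 208*π) = -128/3 + 457*π/2.


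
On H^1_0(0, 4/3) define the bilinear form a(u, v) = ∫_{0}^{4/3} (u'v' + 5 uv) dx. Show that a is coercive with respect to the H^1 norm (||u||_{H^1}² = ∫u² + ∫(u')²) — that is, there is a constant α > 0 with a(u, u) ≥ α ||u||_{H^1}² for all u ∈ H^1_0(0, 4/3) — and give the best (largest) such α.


α = 1

Coercivity of a(·,·) on H^1_0(0, 4/3) means a(u, u) ≥ α ||u||_{H^1}² for every u ∈ H^1_0.
The interval has length L = 4/3, and Poincaré/coercivity depend only on L. Here a(u, u) = ∫(u')² + (5)·∫u².
Here c = 5 ≥ 1, so a(u,u) = ∫(u')² + c∫u² ≥ ∫(u')² + ∫u² = ||u||_{H^1}², i.e. α = 1 works. No larger α is possible: a(u,u) ≥ α||u||_{H^1}² means (1−α)∫(u')² ≥ (α−c)∫u², and for the modes u_n = sin(nπ(x−x₀)/L) (x₀ the left endpoint) one has ∫u_n²/∫(u_n')² = (L/(nπ))² → 0, so a(u_n,u_n)/||u_n||_{H^1}² → 1. Hence the optimal constant is α = 1.
Therefore α = 1.


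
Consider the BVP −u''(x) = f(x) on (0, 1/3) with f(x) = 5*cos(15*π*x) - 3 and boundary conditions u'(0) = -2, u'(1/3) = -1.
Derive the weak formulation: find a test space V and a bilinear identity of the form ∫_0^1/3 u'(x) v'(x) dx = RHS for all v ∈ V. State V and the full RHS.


V = H^1(0, 1/3) (v unrestricted at boundary; u is determined up to an additive constant); weak form: ∫_0^1/3 u'v' dx = ∫_0^1/3 (5*cos(15*π*x) - 3) v dx − v(1/3) + 2·v(0) for all v ∈ V.

Multiply both sides by a test function v and integrate from 0 to 1/3:
  ∫_0^1/3 −u''(x) v(x) dx = ∫_0^1/3 f(x) v(x) dx.
Integrate the LHS by parts once:
  ∫_0^1/3 −u'' v dx = −[u'(x) v(x)]_0^1/3 + ∫_0^1/3 u'(x) v'(x) dx.
Thus ∫_0^1/3 u'(x) v'(x) dx = ∫_0^1/3 f(x) v(x) dx + [u'(x) v(x)]_0^1/3.
Choose V so that boundary terms are either known or forced to vanish.
u has inhomogeneous Neumann u'(0) = -2, u'(1/3) = -1. [u' v]_0^1/3 = (-1)·v(1/3) − (-2)·v(0) = − v(1/3) + 2·v(0). Take V = H^1(0, 1/3); boundary term becomes part of RHS.
Weak formulation: find u (satisfying any essential BC) such that ∫_0^1/3 u'(x) v'(x) dx = ∫_0^1/3 f v dx − v(1/3) + 2·v(0) for all v ∈ V (Neumann data are natural BCs: they enter the RHS as boundary terms).
Substituting f(x) = 5*cos(15*π*x) - 3, the right-hand side is ∫_0^1/3 (5*cos(15*π*x) - 3) v dx − v(1/3) + 2·v(0).
Compatibility check (pure Neumann): taking v ≡ 1 ∈ V gives 0 = ∫_0^1/3 f dx + (-1) − (-2), i.e. ∫_0^1/3 f dx must equal u'(0) − u'(1/3) = -1. Indeed ∫_0^1/3 (5*cos(15*π*x) - 3) dx = -1, so the data are compatible. The solution is then unique only up to an additive constant (fix it e.g. by requiring ∫_0^1/3 u dx = 0).


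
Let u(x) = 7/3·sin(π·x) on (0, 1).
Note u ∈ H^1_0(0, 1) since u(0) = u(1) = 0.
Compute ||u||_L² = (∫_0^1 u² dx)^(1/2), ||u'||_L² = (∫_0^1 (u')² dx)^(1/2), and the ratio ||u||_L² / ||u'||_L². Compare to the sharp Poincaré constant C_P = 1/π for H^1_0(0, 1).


||u||_L² / ||u'||_L² = 1/π = C_P.

u(x) = 7/3·sin(π·x), so u'(x) = 7*π*cos(π*x)/3.
Writing u(x) = A·sin(kπx/L) with A = 7/3 and k = 1, use ∫_0^L sin²(kπx/L) dx = L/2 and ∫_0^L cos²(kπx/L) dx = L/2.
u² = 49/9·sin²(π·x) and (u')² = 49*π^2/9·cos²(π·x), and each of sin², cos² integrates to L/2 = 1/2 over (0, 1).
∫_0^1 u² dx = 49/18, so ||u||_L² = 7*sqrt(2)/6.
∫_0^1 (u')² dx = 49*π^2/18, so ||u'||_L² = 7*sqrt(2)*π/6.
Ratio ||u||_L² / ||u'||_L² = 1/π.
Sharp Poincaré constant on H^1_0(0, 1) is C_P = L/π = 1/π, achieved by sin(π·x).
This is the k = 1 eigenfunction (up to amplitude), so the ratio equals the sharp Poincaré constant exactly.


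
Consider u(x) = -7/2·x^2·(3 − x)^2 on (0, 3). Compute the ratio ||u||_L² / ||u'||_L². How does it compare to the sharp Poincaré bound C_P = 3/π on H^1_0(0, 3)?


||u||_L² / ||u'||_L² = sqrt(3)/2 < C_P = 3/π.

u(x) = -7/2·x^2·(3 − x)^2, so u'(x) = 7*x*(x*(3 - x) - (x - 3)^2).
u(x) = -7/2·x^2·(3 − x)^2 vanishes at x = 0 and x = 3, so u ∈ H^1_0(0, 3). Differentiate via the product rule and integrate the resulting polynomials term by term.
  ∫_0^3 u² dx = ∫_0^3 (49*x^8/4 - 147*x^7 + 1323*x^6/2 - 1323*x^5 + 3969*x^4/4) dx. Term by term:
    ∫_0^3 49*x^8/4 dx = 107163/4;  ∫_0^3 -147*x^7 dx = -964467/8;  ∫_0^3 1323*x^6/2 dx = 413343/2;
    ∫_0^3 -1323*x^5 dx = -321489/2;  ∫_0^3 3969*x^4/4 dx = 964467/20.
  Sum: 107163/4 − 964467/8 + 413343/2 − 321489/2 + 964467/20 = 15309/40.
  ∫_0^3 (u')² dx = ∫_0^3 (196*x^6 - 1764*x^5 + 5733*x^4 - 7938*x^3 + 3969*x^2) dx. Term by term:
    ∫_0^3 196*x^6 dx = 61236;  ∫_0^3 -1764*x^5 dx = -214326;  ∫_0^3 5733*x^4 dx = 1393119/5;
    ∫_0^3 -7938*x^3 dx = -321489/2;  ∫_0^3 3969*x^2 dx = 35721.
  Sum: 61236 − 214326 + 1393119/5 − 321489/2 + 35721 = 5103/10.
∫_0^3 u² dx = 15309/40, so ||u||_L² = 27*sqrt(210)/20.
∫_0^3 (u')² dx = 5103/10, so ||u'||_L² = 27*sqrt(70)/10.
Ratio ||u||_L² / ||u'||_L² = sqrt(3)/2.
Sharp Poincaré constant on H^1_0(0, 3) is C_P = L/π = 3/π, achieved by sin(π/3·x).
A polynomial bump cannot attain the sharp Poincaré constant (only the first sine eigenfunction does), so the ratio is strictly less than C_P, consistent with ||u||_L² ≤ C_P ||u'||_L².


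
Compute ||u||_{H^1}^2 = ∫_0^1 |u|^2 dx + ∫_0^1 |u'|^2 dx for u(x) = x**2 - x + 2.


||u||_{H^1}^2 = 37/10

The H^1 norm (squared) on an interval (0, L) is
  ||u||_{H^1}^2 = ∫_0^L u(x)^2 dx + ∫_0^L u'(x)^2 dx.
Compute u'(x) = 2*x - 1.
Then u(x)^2 = x**4 - 2*x**3 + 5*x**2 - 4*x + 4 and u'(x)^2 = 4*x**2 - 4*x + 1.
Integrate each monomial from 0 to 1 using ∫_0^1 c·x^n dx = c·1^(n+1)/(n+1):
  ∫_0^1 u(x)^2 dx = ∫_0^1 (x^4 - 2*x^3 + 5*x^2 - 4*x + 4) dx. Term by term:
    ∫_0^1 x^4 dx = 1/5;  ∫_0^1 -2*x^3 dx = -1/2;  ∫_0^1 5*x^2 dx = 5/3;
    ∫_0^1 -4*x dx = -2;  ∫_0^1 4 dx = 4.
  Sum: 1/5 − 1/2 + 5/3 − 2 + 4 = 101/30.
  ∫_0^1 u'(x)^2 dx = ∫_0^1 (4*x^2 - 4*x + 1) dx. Term by term:
    ∫_0^1 4*x^2 dx = 4/3;  ∫_0^1 -4*x dx = -2;  ∫_0^1 1 dx = 1.
  Sum: 4/3 − 2 + 1 = 1/3.
Adding: ||u||_{H^1}^2 = 101/30 + 1/3 = 37/10.


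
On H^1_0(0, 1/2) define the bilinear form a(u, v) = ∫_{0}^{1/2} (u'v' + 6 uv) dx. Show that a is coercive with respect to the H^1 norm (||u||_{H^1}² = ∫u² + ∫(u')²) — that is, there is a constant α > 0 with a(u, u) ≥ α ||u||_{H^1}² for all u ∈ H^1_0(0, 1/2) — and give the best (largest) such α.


α = 1

Coercivity of a(·,·) on H^1_0(0, 1/2) means a(u, u) ≥ α ||u||_{H^1}² for every u ∈ H^1_0.
The interval has length L = 1/2, and Poincaré/coercivity depend only on L. Here a(u, u) = ∫(u')² + (6)·∫u².
Here c = 6 ≥ 1, so a(u,u) = ∫(u')² + c∫u² ≥ ∫(u')² + ∫u² = ||u||_{H^1}², i.e. α = 1 works. No larger α is possible: a(u,u) ≥ α||u||_{H^1}² means (1−α)∫(u')² ≥ (α−c)∫u², and for the modes u_n = sin(nπ(x−x₀)/L) (x₀ the left endpoint) one has ∫u_n²/∫(u_n')² = (L/(nπ))² → 0, so a(u_n,u_n)/||u_n||_{H^1}² → 1. Hence the optimal constant is α = 1.
Therefore α = 1.


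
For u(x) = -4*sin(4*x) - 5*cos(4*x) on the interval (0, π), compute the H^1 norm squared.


||u||_{H^1(0,π)}^2 = 697*π/2

u'(x) = 20*sin(4*x) - 16*cos(4*x).
Expand u² and (u')² and integrate term by term on (0, π), using: for integers n ≥ 1, ∫_0^π sin²(nx) dx = ∫_0^π cos²(nx) dx = π/2; for n ≠ n', ∫_0^π sin(nx)sin(n'x) dx = ∫_0^π cos(nx)cos(n'x) dx = 0; and by product-to-sum, ∫_0^π sin(nx)cos(n'x) dx = ½∫_0^π [sin((n+n')x) + sin((n−n')x)] dx, which is 0 when n+n' is even and 2n/(n²−n'²) when n+n' is odd (it need not vanish on (0, π)).
  u² squared terms: (-5)²·∫cos(4x)² dx = 25·π/2 = 25*π/2;  (-4)²·∫sin(4x)² dx = 16·π/2 = 8*π.
  u² cross terms: 2·(-5)·(-4)·∫cos(4x)·sin(4x) dx = 40·(0) = 0.
  So ∫_0^π u² dx = 25*π/2 + 8*π + 0 = 41*π/2.
  (u')² squared terms: (-16)²·∫cos(4x)² dx = 256·π/2 = 128*π;  (20)²·∫sin(4x)² dx = 400·π/2 = 200*π.
  (u')² cross terms: 2·(-16)·(20)·∫cos(4x)·sin(4x) dx = -640·(0) = 0.
  So ∫_0^π (u')² dx = 128*π + 200*π + 0 = 328*π.
||u||_{H^1}^2 = (41*π/2) + (328*π) = 697*π/2.


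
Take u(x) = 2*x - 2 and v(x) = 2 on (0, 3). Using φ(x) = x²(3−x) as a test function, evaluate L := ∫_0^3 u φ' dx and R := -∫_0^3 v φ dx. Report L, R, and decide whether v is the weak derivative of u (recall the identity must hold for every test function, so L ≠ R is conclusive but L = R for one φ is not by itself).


LHS = -27/2, RHS = -27/2. Yes, v = u' weakly.

u(x) = 2*x - 2, classical derivative u'(x) = 2.
φ(x) = x²(3−x), so φ'(x) = 3*x*(2 - x).
Note φ(0) = φ(3) = 0, so the boundary term u·φ vanishes.
LHS = ∫_0^3 u(x) φ'(x) dx = ∫_0^3 (-6*x^3 + 18*x^2 - 12*x) dx. Term by term:
  ∫_0^3 -6*x^3 dx = -243/2;  ∫_0^3 18*x^2 dx = 162;  ∫_0^3 -12*x dx = -54.
Sum: -243/2 + 162 − 54 = -27/2.
So LHS = -27/2.
∫_0^3 v(x) φ(x) dx = ∫_0^3 (-2*x^3 + 6*x^2) dx. Term by term:
  ∫_0^3 -2*x^3 dx = -81/2;  ∫_0^3 6*x^2 dx = 54.
Sum: -81/2 + 54 = 27/2.
So RHS = -∫_0^3 v(x) φ(x) dx = -27/2.
LHS = RHS, so the identity holds for this test φ.
Moreover u is smooth here and v(x) = u'(x) = 2 pointwise, so the identity holds for every test function. Hence v is the weak derivative of u.


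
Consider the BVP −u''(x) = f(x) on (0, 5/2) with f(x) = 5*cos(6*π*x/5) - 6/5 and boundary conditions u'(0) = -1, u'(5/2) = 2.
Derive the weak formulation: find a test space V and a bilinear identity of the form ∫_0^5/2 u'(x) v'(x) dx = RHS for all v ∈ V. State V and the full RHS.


V = H^1(0, 5/2) (v unrestricted at boundary; u is determined up to an additive constant); weak form: ∫_0^5/2 u'v' dx = ∫_0^5/2 (5*cos(6*π*x/5) - 6/5) v dx + 2·v(5/2) + v(0) for all v ∈ V.

Multiply both sides by a test function v and integrate from 0 to 5/2:
  ∫_0^5/2 −u''(x) v(x) dx = ∫_0^5/2 f(x) v(x) dx.
Integrate the LHS by parts once:
  ∫_0^5/2 −u'' v dx = −[u'(x) v(x)]_0^5/2 + ∫_0^5/2 u'(x) v'(x) dx.
Thus ∫_0^5/2 u'(x) v'(x) dx = ∫_0^5/2 f(x) v(x) dx + [u'(x) v(x)]_0^5/2.
Choose V so that boundary terms are either known or forced to vanish.
u has inhomogeneous Neumann u'(0) = -1, u'(5/2) = 2. [u' v]_0^5/2 = (2)·v(5/2) − (-1)·v(0) = 2·v(5/2) + v(0). Take V = H^1(0, 5/2); boundary term becomes part of RHS.
Weak formulation: find u (satisfying any essential BC) such that ∫_0^5/2 u'(x) v'(x) dx = ∫_0^5/2 f v dx + 2·v(5/2) + v(0) for all v ∈ V (Neumann data are natural BCs: they enter the RHS as boundary terms).
Substituting f(x) = 5*cos(6*π*x/5) - 6/5, the right-hand side is ∫_0^5/2 (5*cos(6*π*x/5) - 6/5) v dx + 2·v(5/2) + v(0).
Compatibility check (pure Neumann): taking v ≡ 1 ∈ V gives 0 = ∫_0^5/2 f dx + (2) − (-1), i.e. ∫_0^5/2 f dx must equal u'(0) − u'(5/2) = -3. Indeed ∫_0^5/2 (5*cos(6*π*x/5) - 6/5) dx = -3, so the data are compatible. The solution is then unique only up to an additive constant (fix it e.g. by requiring ∫_0^5/2 u dx = 0).


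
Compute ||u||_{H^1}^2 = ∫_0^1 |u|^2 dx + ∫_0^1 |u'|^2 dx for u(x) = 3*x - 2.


||u||_{H^1}^2 = 10

The H^1 norm (squared) on an interval (0, L) is
  ||u||_{H^1}^2 = ∫_0^L u(x)^2 dx + ∫_0^L u'(x)^2 dx.
Compute u'(x) = 3.
Then u(x)^2 = 9*x**2 - 12*x + 4 and u'(x)^2 = 9.
Integrate each monomial from 0 to 1 using ∫_0^1 c·x^n dx = c·1^(n+1)/(n+1):
  ∫_0^1 u(x)^2 dx = ∫_0^1 (9*x^2 - 12*x + 4) dx. Term by term:
    ∫_0^1 9*x^2 dx = 3;  ∫_0^1 -12*x dx = -6;  ∫_0^1 4 dx = 4.
  Sum: 3 − 6 + 4 = 1.
  ∫_0^1 u'(x)^2 dx = ∫_0^1 (9) dx. Term by term:
    ∫_0^1 9 dx = 9.
Adding: ||u||_{H^1}^2 = 1 + 9 = 10.


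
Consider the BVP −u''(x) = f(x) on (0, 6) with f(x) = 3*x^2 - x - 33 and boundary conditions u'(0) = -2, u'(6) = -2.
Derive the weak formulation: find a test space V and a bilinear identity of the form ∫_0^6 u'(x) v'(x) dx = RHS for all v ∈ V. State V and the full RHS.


V = H^1(0, 6) (v unrestricted at boundary; u is determined up to an additive constant); weak form: ∫_0^6 u'v' dx = ∫_0^6 (3*x^2 - x - 33) v dx − 2·v(6) + 2·v(0) for all v ∈ V.

Multiply both sides by a test function v and integrate from 0 to 6:
  ∫_0^6 −u''(x) v(x) dx = ∫_0^6 f(x) v(x) dx.
Integrate the LHS by parts once:
  ∫_0^6 −u'' v dx = −[u'(x) v(x)]_0^6 + ∫_0^6 u'(x) v'(x) dx.
Thus ∫_0^6 u'(x) v'(x) dx = ∫_0^6 f(x) v(x) dx + [u'(x) v(x)]_0^6.
Choose V so that boundary terms are either known or forced to vanish.
u has inhomogeneous Neumann u'(0) = -2, u'(6) = -2. [u' v]_0^6 = (-2)·v(6) − (-2)·v(0) = − 2·v(6) + 2·v(0). Take V = H^1(0, 6); boundary term becomes part of RHS.
Weak formulation: find u (satisfying any essential BC) such that ∫_0^6 u'(x) v'(x) dx = ∫_0^6 f v dx − 2·v(6) + 2·v(0) for all v ∈ V (Neumann data are natural BCs: they enter the RHS as boundary terms).
Substituting f(x) = 3*x^2 - x - 33, the right-hand side is ∫_0^6 (3*x^2 - x - 33) v dx − 2·v(6) + 2·v(0).
Compatibility check (pure Neumann): taking v ≡ 1 ∈ V gives 0 = ∫_0^6 f dx + (-2) − (-2), i.e. ∫_0^6 f dx must equal u'(0) − u'(6) = 0. Indeed ∫_0^6 (3*x^2 - x - 33) dx = 0, so the data are compatible. The solution is then unique only up to an additive constant (fix it e.g. by requiring ∫_0^6 u dx = 0).


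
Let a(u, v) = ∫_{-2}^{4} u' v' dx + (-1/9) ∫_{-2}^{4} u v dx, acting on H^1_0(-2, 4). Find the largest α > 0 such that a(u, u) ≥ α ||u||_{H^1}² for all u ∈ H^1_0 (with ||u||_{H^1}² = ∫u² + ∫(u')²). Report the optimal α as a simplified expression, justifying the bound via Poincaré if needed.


α = (-4 + π^2)/(π^2 + 36)

Coercivity of a(·,·) on H^1_0(-2, 4) means a(u, u) ≥ α ||u||_{H^1}² for every u ∈ H^1_0.
The interval has length L = 6, and Poincaré/coercivity depend only on L. Here a(u, u) = ∫(u')² + (-1/9)·∫u².
Here c = -1/9 < 0 with |c| < (π/L)² = π^2/36, so coercivity still holds. The condition a(u,u) ≥ α||u||_{H^1}² reads (1−α)∫(u')² ≥ (α−c)∫u². Any admissible α is ≤ 1 (rapidly oscillating u have ∫u²/∫(u')² → 0), and α = 1 would force 0 ≥ (1−c)∫u², impossible since c < 1; so 1−α > 0. By the sharp Poincaré inequality on H^1_0 of an interval of length L, ∫(u')² ≥ (π/L)²∫u² with equality for the first sine mode sin(π(x−x₀)/L) (x₀ the left endpoint), so the inequality holds for all u iff (1−α)(π/L)² ≥ α − c, i.e. α ≤ ((π/L)² + c)/((π/L)² + 1) = (1 + c(L/π)²)/(1 + (L/π)²). (Direct route, valid since c ≤ 0: Poincaré gives c∫u² ≥ c(L/π)²∫(u')², so a(u,u) ≥ (1 + c(L/π)²)∫(u')², while ||u||_{H^1}² ≤ (1 + (L/π)²)∫(u')²; dividing yields the same α.) With (π/L)² = π^2/36 and c = -1/9, the largest admissible constant is α = ((π/L)² + c)/((π/L)² + 1).
Simplifying, α = (-4 + π^2)/(π^2 + 36).


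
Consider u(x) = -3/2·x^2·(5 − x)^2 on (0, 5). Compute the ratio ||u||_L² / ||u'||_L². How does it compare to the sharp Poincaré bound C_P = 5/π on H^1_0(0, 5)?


||u||_L² / ||u'||_L² = 5*sqrt(3)/6 < C_P = 5/π.

u(x) = -3/2·x^2·(5 − x)^2, so u'(x) = 3*x*(x*(5 - x) - (x - 5)^2).
u(x) = -3/2·x^2·(5 − x)^2 vanishes at x = 0 and x = 5, so u ∈ H^1_0(0, 5). Differentiate via the product rule and integrate the resulting polynomials term by term.
  ∫_0^5 u² dx = ∫_0^5 (9*x^8/4 - 45*x^7 + 675*x^6/2 - 1125*x^5 + 5625*x^4/4) dx. Term by term:
    ∫_0^5 9*x^8/4 dx = 1953125/4;  ∫_0^5 -45*x^7 dx = -17578125/8;  ∫_0^5 675*x^6/2 dx = 52734375/14;
    ∫_0^5 -1125*x^5 dx = -5859375/2;  ∫_0^5 5625*x^4/4 dx = 3515625/4.
  Sum: 1953125/4 − 17578125/8 + 52734375/14 − 5859375/2 + 3515625/4 = 390625/56.
  ∫_0^5 (u')² dx = ∫_0^5 (36*x^6 - 540*x^5 + 2925*x^4 - 6750*x^3 + 5625*x^2) dx. Term by term:
    ∫_0^5 36*x^6 dx = 2812500/7;  ∫_0^5 -540*x^5 dx = -1406250;  ∫_0^5 2925*x^4 dx = 1828125;
    ∫_0^5 -6750*x^3 dx = -2109375/2;  ∫_0^5 5625*x^2 dx = 234375.
  Sum: 2812500/7 − 1406250 + 1828125 − 2109375/2 + 234375 = 46875/14.
∫_0^5 u² dx = 390625/56, so ||u||_L² = 625*sqrt(14)/28.
∫_0^5 (u')² dx = 46875/14, so ||u'||_L² = 125*sqrt(42)/14.
Ratio ||u||_L² / ||u'||_L² = 5*sqrt(3)/6.
Sharp Poincaré constant on H^1_0(0, 5) is C_P = L/π = 5/π, achieved by sin(π/5·x).
A polynomial bump cannot attain the sharp Poincaré constant (only the first sine eigenfunction does), so the ratio is strictly less than C_P, consistent with ||u||_L² ≤ C_P ||u'||_L².


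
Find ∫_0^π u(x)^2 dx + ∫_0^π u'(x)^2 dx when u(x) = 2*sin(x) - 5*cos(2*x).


||u||_{H^1(0,π)}^2 = 200/3 + 133*π/2

u'(x) = 10*sin(2*x) + 2*cos(x).
Expand u² and (u')² and integrate term by term on (0, π), using: for integers n ≥ 1, ∫_0^π sin²(nx) dx = ∫_0^π cos²(nx) dx = π/2; for n ≠ n', ∫_0^π sin(nx)sin(n'x) dx = ∫_0^π cos(nx)cos(n'x) dx = 0; and by product-to-sum, ∫_0^π sin(nx)cos(n'x) dx = ½∫_0^π [sin((n+n')x) + sin((n−n')x)] dx, which is 0 when n+n' is even and 2n/(n²−n'²) when n+n' is odd (it need not vanish on (0, π)).
  u² squared terms: (-5)²·∫cos(2x)² dx = 25·π/2 = 25*π/2;  (2)²·∫sin(x)² dx = 4·π/2 = 2*π.
  u² cross terms: 2·(-5)·(2)·∫cos(2x)·sin(x) dx = -20·(-2/3) = 40/3.
  So ∫_0^π u² dx = 25*π/2 + 2*π + 40/3 = 40/3 + 29*π/2.
  (u')² squared terms: (2)²·∫cos(x)² dx = 4·π/2 = 2*π;  (10)²·∫sin(2x)² dx = 100·π/2 = 50*π.
  (u')² cross terms: 2·(2)·(10)·∫cos(x)·sin(2x) dx = 40·(4/3) = 160/3.
  So ∫_0^π (u')² dx = 2*π + 50*π + 160/3 = 160/3 + 52*π.
||u||_{H^1}^2 = (40/3 + 29*π/2) + (160/3 + 52*π) = 200/3 + 133*π/2.


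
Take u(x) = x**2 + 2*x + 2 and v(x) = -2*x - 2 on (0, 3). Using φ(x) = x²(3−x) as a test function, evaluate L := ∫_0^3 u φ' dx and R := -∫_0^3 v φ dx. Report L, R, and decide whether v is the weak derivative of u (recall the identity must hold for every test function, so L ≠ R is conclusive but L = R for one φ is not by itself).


LHS = -189/5, RHS = 189/5. No, v is not the weak derivative of u.

u(x) = x**2 + 2*x + 2, classical derivative u'(x) = 2*x + 2.
φ(x) = x²(3−x), so φ'(x) = 3*x*(2 - x).
Note φ(0) = φ(3) = 0, so the boundary term u·φ vanishes.
LHS = ∫_0^3 u(x) φ'(x) dx = ∫_0^3 (-3*x^4 + 6*x^2 + 12*x) dx. Term by term:
  ∫_0^3 -3*x^4 dx = -729/5;  ∫_0^3 6*x^2 dx = 54;  ∫_0^3 12*x dx = 54.
Sum: -729/5 + 54 + 54 = -189/5.
So LHS = -189/5.
∫_0^3 v(x) φ(x) dx = ∫_0^3 (2*x^4 - 4*x^3 - 6*x^2) dx. Term by term:
  ∫_0^3 2*x^4 dx = 486/5;  ∫_0^3 -4*x^3 dx = -81;  ∫_0^3 -6*x^2 dx = -54.
Sum: 486/5 − 81 − 54 = -189/5.
So RHS = -∫_0^3 v(x) φ(x) dx = 189/5.
LHS − RHS = -378/5 ≠ 0, so the identity fails.
(For a valid weak derivative the identity must hold for EVERY test function, in particular this one. The failure shows v is NOT the weak derivative of u.)
Correct weak derivative would be u'(x) = 2*x + 2.


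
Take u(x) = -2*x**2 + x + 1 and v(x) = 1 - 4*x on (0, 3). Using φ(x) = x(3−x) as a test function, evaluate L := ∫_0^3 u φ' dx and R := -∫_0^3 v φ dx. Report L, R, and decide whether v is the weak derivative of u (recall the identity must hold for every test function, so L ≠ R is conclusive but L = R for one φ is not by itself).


LHS = 45/2, RHS = 45/2. Yes, v = u' weakly.

u(x) = -2*x**2 + x + 1, classical derivative u'(x) = 1 - 4*x.
φ(x) = x(3−x), so φ'(x) = 3 - 2*x.
Note φ(0) = φ(3) = 0, so the boundary term u·φ vanishes.
LHS = ∫_0^3 u(x) φ'(x) dx = ∫_0^3 (4*x^3 - 8*x^2 + x + 3) dx. Term by term:
  ∫_0^3 4*x^3 dx = 81;  ∫_0^3 -8*x^2 dx = -72;  ∫_0^3 x dx = 9/2;
  ∫_0^3 3 dx = 9.
Sum: 81 − 72 + 9/2 + 9 = 45/2.
So LHS = 45/2.
∫_0^3 v(x) φ(x) dx = ∫_0^3 (4*x^3 - 13*x^2 + 3*x) dx. Term by term:
  ∫_0^3 4*x^3 dx = 81;  ∫_0^3 -13*x^2 dx = -117;  ∫_0^3 3*x dx = 27/2.
Sum: 81 − 117 + 27/2 = -45/2.
So RHS = -∫_0^3 v(x) φ(x) dx = 45/2.
LHS = RHS, so the identity holds for this test φ.
Moreover u is smooth here and v(x) = u'(x) = 1 - 4*x pointwise, so the identity holds for every test function. Hence v is the weak derivative of u.


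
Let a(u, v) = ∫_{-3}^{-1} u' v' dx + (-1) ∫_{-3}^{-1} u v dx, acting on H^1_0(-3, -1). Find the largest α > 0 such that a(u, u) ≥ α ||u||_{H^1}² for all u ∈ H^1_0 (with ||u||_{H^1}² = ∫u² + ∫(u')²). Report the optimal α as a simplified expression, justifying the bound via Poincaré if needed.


α = (-4 + π^2)/(4 + π^2)

Coercivity of a(·,·) on H^1_0(-3, -1) means a(u, u) ≥ α ||u||_{H^1}² for every u ∈ H^1_0.
The interval has length L = 2, and Poincaré/coercivity depend only on L. Here a(u, u) = ∫(u')² + (-1)·∫u².
Here c = -1 < 0 with |c| < (π/L)² = π^2/4, so coercivity still holds. The condition a(u,u) ≥ α||u||_{H^1}² reads (1−α)∫(u')² ≥ (α−c)∫u². Any admissible α is ≤ 1 (rapidly oscillating u have ∫u²/∫(u')² → 0), and α = 1 would force 0 ≥ (1−c)∫u², impossible since c < 1; so 1−α > 0. By the sharp Poincaré inequality on H^1_0 of an interval of length L, ∫(u')² ≥ (π/L)²∫u² with equality for the first sine mode sin(π(x−x₀)/L) (x₀ the left endpoint), so the inequality holds for all u iff (1−α)(π/L)² ≥ α − c, i.e. α ≤ ((π/L)² + c)/((π/L)² + 1) = (1 + c(L/π)²)/(1 + (L/π)²). (Direct route, valid since c ≤ 0: Poincaré gives c∫u² ≥ c(L/π)²∫(u')², so a(u,u) ≥ (1 + c(L/π)²)∫(u')², while ||u||_{H^1}² ≤ (1 + (L/π)²)∫(u')²; dividing yields the same α.) With (π/L)² = π^2/4 and c = -1, the largest admissible constant is α = ((π/L)² + c)/((π/L)² + 1).
Simplifying, α = (-4 + π^2)/(4 + π^2).


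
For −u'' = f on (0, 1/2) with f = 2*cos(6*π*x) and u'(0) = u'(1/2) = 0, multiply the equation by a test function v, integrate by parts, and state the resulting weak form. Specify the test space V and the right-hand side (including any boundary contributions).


V = H^1(0, 1/2) (no boundary constraint on v; u is determined up to an additive constant); weak form: ∫_0^1/2 u'v' dx = ∫_0^1/2 (2*cos(6*π*x)) v dx for all v ∈ V.

Multiply both sides by a test function v and integrate from 0 to 1/2:
  ∫_0^1/2 −u''(x) v(x) dx = ∫_0^1/2 f(x) v(x) dx.
Integrate the LHS by parts once:
  ∫_0^1/2 −u'' v dx = −[u'(x) v(x)]_0^1/2 + ∫_0^1/2 u'(x) v'(x) dx.
Thus ∫_0^1/2 u'(x) v'(x) dx = ∫_0^1/2 f(x) v(x) dx + [u'(x) v(x)]_0^1/2.
Choose V so that boundary terms are either known or forced to vanish.
u has homogeneous Neumann: u'(0) = u'(1/2) = 0. So [u' v]_0^1/2 = 0·v(1/2) − 0·v(0) = 0 for any v; take V = H^1(0, 1/2).
Weak formulation: find u (satisfying any essential BC) such that ∫_0^1/2 u'(x) v'(x) dx = ∫_0^1/2 f v dx for all v ∈ V (homogeneous Neumann, so boundary terms vanish).
Substituting f(x) = 2*cos(6*π*x), the right-hand side is ∫_0^1/2 (2*cos(6*π*x)) v dx.
Compatibility check (pure Neumann): taking v ≡ 1 ∈ V gives 0 = ∫_0^1/2 f dx + (0) − (0), i.e. ∫_0^1/2 f dx must equal u'(0) − u'(1/2) = 0. Indeed ∫_0^1/2 (2*cos(6*π*x)) dx = 0, so the data are compatible. The solution is then unique only up to an additive constant (fix it e.g. by requiring ∫_0^1/2 u dx = 0).


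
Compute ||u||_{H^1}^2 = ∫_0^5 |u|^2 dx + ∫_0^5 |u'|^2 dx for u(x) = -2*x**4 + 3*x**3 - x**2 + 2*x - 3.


||u||_{H^1}^2 = 7237085/9

The H^1 norm (squared) on an interval (0, L) is
  ||u||_{H^1}^2 = ∫_0^L u(x)^2 dx + ∫_0^L u'(x)^2 dx.
Compute u'(x) = -8*x**3 + 9*x**2 - 2*x + 2.
Then u(x)^2 = 4*x**8 - 12*x**7 + 13*x**6 - 14*x**5 + 25*x**4 - 22*x**3 + 10*x**2 - 12*x + 9 and u'(x)^2 = 64*x**6 - 144*x**5 + 113*x**4 - 68*x**3 + 40*x**2 - 8*x + 4.
Integrate each monomial from 0 to 5 using ∫_0^5 c·x^n dx = c·5^(n+1)/(n+1):
  ∫_0^5 u(x)^2 dx = ∫_0^5 (4*x^8 - 12*x^7 + 13*x^6 - 14*x^5 + 25*x^4 - 22*x^3 + 10*x^2 - 12*x + 9) dx. Term by term:
    ∫_0^5 4*x^8 dx = 7812500/9;  ∫_0^5 -12*x^7 dx = -1171875/2;  ∫_0^5 13*x^6 dx = 1015625/7;
    ∫_0^5 -14*x^5 dx = -109375/3;  ∫_0^5 25*x^4 dx = 15625;  ∫_0^5 -22*x^3 dx = -6875/2;
    ∫_0^5 10*x^2 dx = 1250/3;  ∫_0^5 -12*x dx = -150;  ∫_0^5 9 dx = 45.
  Sum: 7812500/9 − 1171875/2 + 1015625/7 − 109375/3 + 15625 − 6875/2 + 1250/3 − 150 + 45 = 25404635/63.
  ∫_0^5 u'(x)^2 dx = ∫_0^5 (64*x^6 - 144*x^5 + 113*x^4 - 68*x^3 + 40*x^2 - 8*x + 4) dx. Term by term:
    ∫_0^5 64*x^6 dx = 5000000/7;  ∫_0^5 -144*x^5 dx = -375000;  ∫_0^5 113*x^4 dx = 70625;
    ∫_0^5 -68*x^3 dx = -10625;  ∫_0^5 40*x^2 dx = 5000/3;  ∫_0^5 -8*x dx = -100;
    ∫_0^5 4 dx = 20.
  Sum: 5000000/7 − 375000 + 70625 − 10625 + 5000/3 − 100 + 20 = 8418320/21.
Adding: ||u||_{H^1}^2 = 25404635/63 + 8418320/21 = 7237085/9.


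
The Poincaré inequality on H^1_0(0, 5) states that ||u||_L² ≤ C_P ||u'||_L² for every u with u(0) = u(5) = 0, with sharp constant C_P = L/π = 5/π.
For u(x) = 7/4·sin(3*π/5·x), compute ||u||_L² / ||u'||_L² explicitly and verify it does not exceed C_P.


||u||_L² / ||u'||_L² = 5/(3*π) < C_P = 5/π.

u(x) = 7/4·sin(3*π/5·x), so u'(x) = 21*π*cos(3*π*x/5)/20.
Writing u(x) = A·sin(kπx/L) with A = 7/4 and k = 3, use ∫_0^L sin²(kπx/L) dx = L/2 and ∫_0^L cos²(kπx/L) dx = L/2.
u² = 49/16·sin²(3*π/5·x) and (u')² = 441*π^2/400·cos²(3*π/5·x), and each of sin², cos² integrates to L/2 = 5/2 over (0, 5).
∫_0^5 u² dx = 245/32, so ||u||_L² = 7*sqrt(10)/8.
∫_0^5 (u')² dx = 441*π^2/160, so ||u'||_L² = 21*sqrt(10)*π/40.
Ratio ||u||_L² / ||u'||_L² = 5/(3*π).
Sharp Poincaré constant on H^1_0(0, 5) is C_P = L/π = 5/π, achieved by sin(π/5·x).
This is the k = 3 harmonic; the ratio L/(kπ) is strictly less than C_P = L/π, consistent with the sharp inequality ||u||_L² ≤ C_P ||u'||_L².


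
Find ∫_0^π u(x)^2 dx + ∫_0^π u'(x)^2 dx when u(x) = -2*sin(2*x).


||u||_{H^1(0,π)}^2 = 10*π

u'(x) = -4*cos(2*x).
Expand u² and (u')² and integrate term by term on (0, π), using: for integers n ≥ 1, ∫_0^π sin²(nx) dx = ∫_0^π cos²(nx) dx = π/2; for n ≠ n', ∫_0^π sin(nx)sin(n'x) dx = ∫_0^π cos(nx)cos(n'x) dx = 0; and by product-to-sum, ∫_0^π sin(nx)cos(n'x) dx = ½∫_0^π [sin((n+n')x) + sin((n−n')x)] dx, which is 0 when n+n' is even and 2n/(n²−n'²) when n+n' is odd (it need not vanish on (0, π)).
  u² squared terms: (-2)²·∫sin(2x)² dx = 4·π/2 = 2*π.
  So ∫_0^π u² dx = 2*π.
  (u')² squared terms: (-4)²·∫cos(2x)² dx = 16·π/2 = 8*π.
  So ∫_0^π (u')² dx = 8*π.
||u||_{H^1}^2 = (2*π) + (8*π) = 10*π.


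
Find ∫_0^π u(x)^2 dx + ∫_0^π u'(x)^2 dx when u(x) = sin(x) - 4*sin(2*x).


||u||_{H^1(0,π)}^2 = 41*π

u'(x) = cos(x) - 8*cos(2*x).
Expand u² and (u')² and integrate term by term on (0, π), using: for integers n ≥ 1, ∫_0^π sin²(nx) dx = ∫_0^π cos²(nx) dx = π/2; for n ≠ n', ∫_0^π sin(nx)sin(n'x) dx = ∫_0^π cos(nx)cos(n'x) dx = 0; and by product-to-sum, ∫_0^π sin(nx)cos(n'x) dx = ½∫_0^π [sin((n+n')x) + sin((n−n')x)] dx, which is 0 when n+n' is even and 2n/(n²−n'²) when n+n' is odd (it need not vanish on (0, π)).
  u² squared terms: (-4)²·∫sin(2x)² dx = 16·π/2 = 8*π;  (1)²·∫sin(x)² dx = 1·π/2 = π/2.
  u² cross terms: 2·(-4)·(1)·∫sin(2x)·sin(x) dx = -8·(0) = 0.
  So ∫_0^π u² dx = 8*π + π/2 + 0 = 17*π/2.
  (u')² squared terms: (-8)²·∫cos(2x)² dx = 64·π/2 = 32*π;  (1)²·∫cos(x)² dx = 1·π/2 = π/2.
  (u')² cross terms: 2·(-8)·(1)·∫cos(2x)·cos(x) dx = -16·(0) = 0.
  So ∫_0^π (u')² dx = 32*π + π/2 + 0 = 65*π/2.
||u||_{H^1}^2 = (17*π/2) + (65*π/2) = 41*π.


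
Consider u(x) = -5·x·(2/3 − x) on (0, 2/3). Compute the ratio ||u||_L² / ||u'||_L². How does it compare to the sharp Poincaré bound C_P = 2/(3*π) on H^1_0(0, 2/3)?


||u||_L² / ||u'||_L² = sqrt(10)/15 < C_P = 2/(3*π).

u(x) = -5·x·(2/3 − x), so u'(x) = 10*x - 10/3.
u(x) = -5·x·(2/3 − x) vanishes at x = 0 and x = 2/3, so u ∈ H^1_0(0, 2/3). Differentiate via the product rule and integrate the resulting polynomials term by term.
  ∫_0^2/3 u² dx = ∫_0^2/3 (25*x^4 - 100*x^3/3 + 100*x^2/9) dx. Term by term:
    ∫_0^2/3 25*x^4 dx = 160/243;  ∫_0^2/3 -100*x^3/3 dx = -400/243;  ∫_0^2/3 100*x^2/9 dx = 800/729.
  Sum: 160/243 − 400/243 + 800/729 = 80/729.
  ∫_0^2/3 (u')² dx = ∫_0^2/3 (100*x^2 - 200*x/3 + 100/9) dx. Term by term:
    ∫_0^2/3 100*x^2 dx = 800/81;  ∫_0^2/3 -200*x/3 dx = -400/27;  ∫_0^2/3 100/9 dx = 200/27.
  Sum: 800/81 − 400/27 + 200/27 = 200/81.
∫_0^2/3 u² dx = 80/729, so ||u||_L² = 4*sqrt(5)/27.
∫_0^2/3 (u')² dx = 200/81, so ||u'||_L² = 10*sqrt(2)/9.
Ratio ||u||_L² / ||u'||_L² = sqrt(10)/15.
Sharp Poincaré constant on H^1_0(0, 2/3) is C_P = L/π = 2/(3*π), achieved by sin(3*π/2·x).
A polynomial bump cannot attain the sharp Poincaré constant (only the first sine eigenfunction does), so the ratio is strictly less than C_P, consistent with ||u||_L² ≤ C_P ||u'||_L².


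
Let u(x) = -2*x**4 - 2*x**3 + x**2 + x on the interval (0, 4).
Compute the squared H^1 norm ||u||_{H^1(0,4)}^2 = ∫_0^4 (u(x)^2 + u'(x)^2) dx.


||u||_{H^1}^2 = 122716172/315

The H^1 norm (squared) on an interval (0, L) is
  ||u||_{H^1}^2 = ∫_0^L u(x)^2 dx + ∫_0^L u'(x)^2 dx.
Compute u'(x) = -8*x**3 - 6*x**2 + 2*x + 1.
Then u(x)^2 = 4*x**8 + 8*x**7 - 8*x**5 - 3*x**4 + 2*x**3 + x**2 and u'(x)^2 = 64*x**6 + 96*x**5 + 4*x**4 - 40*x**3 - 8*x**2 + 4*x + 1.
Integrate each monomial from 0 to 4 using ∫_0^4 c·x^n dx = c·4^(n+1)/(n+1):
  ∫_0^4 u(x)^2 dx = ∫_0^4 (4*x^8 + 8*x^7 - 8*x^5 - 3*x^4 + 2*x^3 + x^2) dx. Term by term:
    ∫_0^4 4*x^8 dx = 1048576/9;  ∫_0^4 8*x^7 dx = 65536;  ∫_0^4 -8*x^5 dx = -16384/3;
    ∫_0^4 -3*x^4 dx = -3072/5;  ∫_0^4 2*x^3 dx = 128;  ∫_0^4 x^2 dx = 64/3.
  Sum: 1048576/9 + 65536 − 16384/3 − 3072/5 + 128 + 64/3 = 7925312/45.
  ∫_0^4 u'(x)^2 dx = ∫_0^4 (64*x^6 + 96*x^5 + 4*x^4 - 40*x^3 - 8*x^2 + 4*x + 1) dx. Term by term:
    ∫_0^4 64*x^6 dx = 1048576/7;  ∫_0^4 96*x^5 dx = 65536;  ∫_0^4 4*x^4 dx = 4096/5;
    ∫_0^4 -40*x^3 dx = -2560;  ∫_0^4 -8*x^2 dx = -512/3;  ∫_0^4 4*x dx = 32;
    ∫_0^4 1 dx = 4.
  Sum: 1048576/7 + 65536 + 4096/5 − 2560 − 512/3 + 32 + 4 = 22412996/105.
Adding: ||u||_{H^1}^2 = 7925312/45 + 22412996/105 = 122716172/315.


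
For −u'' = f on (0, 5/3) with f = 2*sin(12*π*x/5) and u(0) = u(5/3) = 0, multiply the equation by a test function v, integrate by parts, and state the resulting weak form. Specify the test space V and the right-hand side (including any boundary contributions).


V = H^1_0(0, 5/3) (so v(0) = v(5/3) = 0); weak form: ∫_0^5/3 u'v' dx = ∫_0^5/3 (2*sin(12*π*x/5)) v dx for all v ∈ V.

Multiply both sides by a test function v and integrate from 0 to 5/3:
  ∫_0^5/3 −u''(x) v(x) dx = ∫_0^5/3 f(x) v(x) dx.
Integrate the LHS by parts once:
  ∫_0^5/3 −u'' v dx = −[u'(x) v(x)]_0^5/3 + ∫_0^5/3 u'(x) v'(x) dx.
Thus ∫_0^5/3 u'(x) v'(x) dx = ∫_0^5/3 f(x) v(x) dx + [u'(x) v(x)]_0^5/3.
Choose V so that boundary terms are either known or forced to vanish.
u is Dirichlet: u(0) = u(5/3) = 0. Let V = H^1_0(0, 5/3); then v(0) = v(5/3) = 0, and [u' v]_0^5/3 = 0.
Weak formulation: find u (satisfying any essential BC) such that ∫_0^5/3 u'(x) v'(x) dx = ∫_0^5/3 f v dx for all v ∈ V.
Substituting f(x) = 2*sin(12*π*x/5), the right-hand side is ∫_0^5/3 (2*sin(12*π*x/5)) v dx.


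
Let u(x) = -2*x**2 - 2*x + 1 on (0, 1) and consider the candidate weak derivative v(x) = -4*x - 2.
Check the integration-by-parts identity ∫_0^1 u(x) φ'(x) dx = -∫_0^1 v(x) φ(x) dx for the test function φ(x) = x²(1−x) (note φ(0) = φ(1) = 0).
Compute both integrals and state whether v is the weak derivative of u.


LHS = 11/30, RHS = 11/30. Yes, v = u' weakly.

u(x) = -2*x**2 - 2*x + 1, classical derivative u'(x) = -4*x - 2.
φ(x) = x²(1−x), so φ'(x) = x*(2 - 3*x).
Note φ(0) = φ(1) = 0, so the boundary term u·φ vanishes.
LHS = ∫_0^1 u(x) φ'(x) dx = ∫_0^1 (6*x^4 + 2*x^3 - 7*x^2 + 2*x) dx. Term by term:
  ∫_0^1 6*x^4 dx = 6/5;  ∫_0^1 2*x^3 dx = 1/2;  ∫_0^1 -7*x^2 dx = -7/3;
  ∫_0^1 2*x dx = 1.
Sum: 6/5 + 1/2 − 7/3 + 1 = 11/30.
So LHS = 11/30.
∫_0^1 v(x) φ(x) dx = ∫_0^1 (4*x^4 - 2*x^3 - 2*x^2) dx. Term by term:
  ∫_0^1 4*x^4 dx = 4/5;  ∫_0^1 -2*x^3 dx = -1/2;  ∫_0^1 -2*x^2 dx = -2/3.
Sum: 4/5 − 1/2 − 2/3 = -11/30.
So RHS = -∫_0^1 v(x) φ(x) dx = 11/30.
LHS = RHS, so the identity holds for this test φ.
Moreover u is smooth here and v(x) = u'(x) = -4*x - 2 pointwise, so the identity holds for every test function. Hence v is the weak derivative of u.
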